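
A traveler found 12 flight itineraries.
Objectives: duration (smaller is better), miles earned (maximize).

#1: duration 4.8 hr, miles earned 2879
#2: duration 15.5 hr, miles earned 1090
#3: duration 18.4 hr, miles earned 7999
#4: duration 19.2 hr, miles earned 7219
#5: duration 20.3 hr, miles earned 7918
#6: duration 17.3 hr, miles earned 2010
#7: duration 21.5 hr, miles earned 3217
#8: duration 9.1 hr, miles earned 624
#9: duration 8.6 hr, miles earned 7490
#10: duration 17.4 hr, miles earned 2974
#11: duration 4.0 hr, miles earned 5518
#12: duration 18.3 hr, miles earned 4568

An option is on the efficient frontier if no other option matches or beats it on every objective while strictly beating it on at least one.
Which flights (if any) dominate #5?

#3

#3: duration 18.4≤20.3, miles earned 7999≥7918 — dominates #5.
Others (#1, #2, #4, #6, #7, #8, #9, #10, #11, #12) are each worse than #5 on at least one objective.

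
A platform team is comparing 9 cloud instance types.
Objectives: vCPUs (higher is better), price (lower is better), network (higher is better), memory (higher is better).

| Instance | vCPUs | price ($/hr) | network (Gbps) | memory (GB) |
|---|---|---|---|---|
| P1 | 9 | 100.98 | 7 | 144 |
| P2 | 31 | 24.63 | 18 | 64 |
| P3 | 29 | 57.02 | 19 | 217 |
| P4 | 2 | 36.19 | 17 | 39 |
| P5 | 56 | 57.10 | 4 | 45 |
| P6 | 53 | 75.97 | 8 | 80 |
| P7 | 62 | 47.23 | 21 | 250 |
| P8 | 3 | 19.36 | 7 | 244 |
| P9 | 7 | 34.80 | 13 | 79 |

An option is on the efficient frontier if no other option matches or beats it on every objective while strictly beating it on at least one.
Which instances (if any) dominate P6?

P7

P7: vCPUs 62≥53, price 47.23≤75.97, network 21≥8, memory 250≥80 — dominates P6.
Others (P1, P2, P3, P4, P5, P8, P9) are each worse than P6 on at least one objective.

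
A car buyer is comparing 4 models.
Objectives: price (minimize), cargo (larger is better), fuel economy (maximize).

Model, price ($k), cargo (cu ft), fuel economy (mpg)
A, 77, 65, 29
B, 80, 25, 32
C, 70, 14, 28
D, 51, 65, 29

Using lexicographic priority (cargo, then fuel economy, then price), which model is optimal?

D

First maximize cargo: best is 65, kept {A, D}.
Then maximize fuel economy: best is 29, kept {A, D}.
Then minimize price: best is 51, kept {D}.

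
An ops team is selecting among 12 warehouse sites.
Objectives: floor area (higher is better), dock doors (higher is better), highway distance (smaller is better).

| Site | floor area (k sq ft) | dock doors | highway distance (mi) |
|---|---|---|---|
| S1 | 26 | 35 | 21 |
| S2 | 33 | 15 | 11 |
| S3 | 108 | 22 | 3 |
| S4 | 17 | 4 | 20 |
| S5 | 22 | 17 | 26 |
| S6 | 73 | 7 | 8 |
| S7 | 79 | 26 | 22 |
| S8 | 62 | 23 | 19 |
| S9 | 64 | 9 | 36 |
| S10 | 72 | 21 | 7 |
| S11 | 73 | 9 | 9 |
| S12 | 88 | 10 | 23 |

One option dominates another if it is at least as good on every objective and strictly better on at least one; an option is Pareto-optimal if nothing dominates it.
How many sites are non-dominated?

4

S1: not dominated (best dock doors).
S2: dominated by S3 (floor area 108≥33, dock doors 22≥15, highway distance 3≤11).
S3: not dominated (best floor area).
S4: dominated by S2 (floor area 33≥17, dock doors 15≥4, highway distance 11≤20).
S5: dominated by S1 (floor area 26≥22, dock doors 35≥17, highway distance 21≤26).
S6: dominated by S3 (floor area 108≥73, dock doors 22≥7, highway distance 3≤8).
S7: not dominated.
S8: not dominated.
S9: dominated by S3 (floor area 108≥64, dock doors 22≥9, highway distance 3≤36).
S10: dominated by S3 (floor area 108≥72, dock doors 22≥21, highway distance 3≤7).
S11: dominated by S3 (floor area 108≥73, dock doors 22≥9, highway distance 3≤9).
S12: dominated by S3 (floor area 108≥88, dock doors 22≥10, highway distance 3≤23).
Pareto-optimal: S1, S3, S7, S8 → 4.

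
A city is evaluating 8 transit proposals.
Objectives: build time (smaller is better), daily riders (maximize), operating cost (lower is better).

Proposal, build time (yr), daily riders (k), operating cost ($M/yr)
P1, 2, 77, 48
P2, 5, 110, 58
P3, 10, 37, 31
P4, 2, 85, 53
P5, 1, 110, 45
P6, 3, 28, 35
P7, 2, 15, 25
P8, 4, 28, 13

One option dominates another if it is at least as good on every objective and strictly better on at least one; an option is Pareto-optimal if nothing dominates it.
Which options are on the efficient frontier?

P1: dominated by P5 (build time 1≤2, daily riders 110≥77, operating cost 45≤48).
P2: dominated by P5 (build time 1≤5, daily riders 110≥110, operating cost 45≤58).
P3: not dominated.
P4: dominated by P5 (build time 1≤2, daily riders 110≥85, operating cost 45≤53).
P5: not dominated (best build time).
P6: not dominated.
P7: not dominated.
P8: not dominated (best operating cost).

P3, P5, P6, P7, P8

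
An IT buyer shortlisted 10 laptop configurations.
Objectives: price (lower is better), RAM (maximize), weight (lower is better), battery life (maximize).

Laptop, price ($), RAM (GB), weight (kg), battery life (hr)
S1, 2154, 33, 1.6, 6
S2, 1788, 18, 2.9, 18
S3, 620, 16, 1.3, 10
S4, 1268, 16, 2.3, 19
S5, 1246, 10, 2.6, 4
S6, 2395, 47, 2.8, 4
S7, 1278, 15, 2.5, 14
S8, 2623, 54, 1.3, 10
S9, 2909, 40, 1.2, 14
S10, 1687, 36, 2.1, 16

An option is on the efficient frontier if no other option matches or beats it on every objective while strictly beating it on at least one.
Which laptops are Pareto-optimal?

S1: not dominated.
S2: not dominated.
S3: not dominated (best price).
S4: not dominated (best battery life).
S5: dominated by S3 (price 620≤1246, RAM 16≥10, weight 1.3≤2.6, battery life 10≥4).
S6: not dominated.
S7: dominated by S4 (price 1268≤1278, RAM 16≥15, weight 2.3≤2.5, battery life 19≥14).
S8: not dominated (best RAM).
S9: not dominated (best weight).
S10: not dominated.

S1, S2, S3, S4, S6, S8, S9, S10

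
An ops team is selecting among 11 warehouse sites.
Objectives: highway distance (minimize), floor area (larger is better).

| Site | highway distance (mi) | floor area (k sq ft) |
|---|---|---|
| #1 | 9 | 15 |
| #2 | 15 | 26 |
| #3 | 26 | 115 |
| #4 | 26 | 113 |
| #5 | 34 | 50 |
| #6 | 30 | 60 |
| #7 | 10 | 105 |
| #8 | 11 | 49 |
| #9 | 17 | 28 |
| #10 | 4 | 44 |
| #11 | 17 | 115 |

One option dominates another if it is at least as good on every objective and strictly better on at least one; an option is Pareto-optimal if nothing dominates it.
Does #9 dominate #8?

#9 vs #8: #9 is worse on highway distance (17 vs 11), so it does not dominate #8.

No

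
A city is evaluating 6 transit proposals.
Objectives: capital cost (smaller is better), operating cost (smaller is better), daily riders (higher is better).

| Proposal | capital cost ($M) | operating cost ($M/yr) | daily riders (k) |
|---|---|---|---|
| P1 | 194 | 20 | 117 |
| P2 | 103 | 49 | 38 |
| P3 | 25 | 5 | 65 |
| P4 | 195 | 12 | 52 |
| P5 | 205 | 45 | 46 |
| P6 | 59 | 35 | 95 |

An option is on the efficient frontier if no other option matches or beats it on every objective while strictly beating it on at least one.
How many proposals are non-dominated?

3

P1: not dominated (best daily riders).
P2: dominated by P3 (capital cost 25≤103, operating cost 5≤49, daily riders 65≥38).
P3: not dominated (best capital cost).
P4: dominated by P3 (capital cost 25≤195, operating cost 5≤12, daily riders 65≥52).
P5: dominated by P1 (capital cost 194≤205, operating cost 20≤45, daily riders 117≥46).
P6: not dominated.
Pareto-optimal: P1, P3, P6 → 3.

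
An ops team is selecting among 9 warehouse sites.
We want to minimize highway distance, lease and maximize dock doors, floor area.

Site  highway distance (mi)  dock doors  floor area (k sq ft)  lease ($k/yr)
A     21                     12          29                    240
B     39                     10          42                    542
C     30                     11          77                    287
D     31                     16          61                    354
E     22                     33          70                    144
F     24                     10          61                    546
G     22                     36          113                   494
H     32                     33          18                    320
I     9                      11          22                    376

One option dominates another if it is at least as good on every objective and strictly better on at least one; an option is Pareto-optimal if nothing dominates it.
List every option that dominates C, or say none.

A: worse on floor area (29 vs 77).
B: worse on highway distance (39 vs 30).
D: worse on highway distance (31 vs 30).
E: worse on floor area (70 vs 77).
F: worse on dock doors (10 vs 11).
G: worse on lease (494 vs 287).
H: worse on highway distance (32 vs 30).
I: worse on floor area (22 vs 77).
No option dominates C.

none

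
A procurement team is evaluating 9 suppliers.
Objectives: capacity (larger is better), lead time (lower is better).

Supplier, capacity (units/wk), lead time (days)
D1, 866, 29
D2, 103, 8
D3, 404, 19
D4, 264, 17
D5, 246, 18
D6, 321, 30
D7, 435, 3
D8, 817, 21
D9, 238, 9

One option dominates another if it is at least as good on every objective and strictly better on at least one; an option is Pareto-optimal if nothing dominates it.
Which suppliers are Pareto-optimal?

D1: not dominated (best capacity).
D2: dominated by D7 (capacity 435≥103, lead time 3≤8).
D3: dominated by D7 (capacity 435≥404, lead time 3≤19).
D4: dominated by D7 (capacity 435≥264, lead time 3≤17).
D5: dominated by D4 (capacity 264≥246, lead time 17≤18).
D6: dominated by D1 (capacity 866≥321, lead time 29≤30).
D7: not dominated (best lead time).
D8: not dominated.
D9: dominated by D7 (capacity 435≥238, lead time 3≤9).

D1, D7, D8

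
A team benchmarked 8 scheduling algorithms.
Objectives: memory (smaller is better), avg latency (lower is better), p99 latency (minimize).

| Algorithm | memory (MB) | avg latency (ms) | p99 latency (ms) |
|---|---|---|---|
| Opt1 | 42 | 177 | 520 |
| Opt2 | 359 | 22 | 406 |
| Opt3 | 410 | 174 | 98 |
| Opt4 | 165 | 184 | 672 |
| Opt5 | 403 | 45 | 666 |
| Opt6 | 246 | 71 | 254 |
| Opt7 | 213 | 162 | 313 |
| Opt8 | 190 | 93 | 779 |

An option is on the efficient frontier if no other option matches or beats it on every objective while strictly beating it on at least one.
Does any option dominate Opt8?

Opt1: worse on avg latency (177 vs 93).
Opt2: worse on memory (359 vs 190).
Opt3: worse on memory (410 vs 190).
Opt4: worse on avg latency (184 vs 93).
Opt5: worse on memory (403 vs 190).
Opt6: worse on memory (246 vs 190).
Opt7: worse on memory (213 vs 190).
No option is at least as good as Opt8 on every objective and strictly better on one.

No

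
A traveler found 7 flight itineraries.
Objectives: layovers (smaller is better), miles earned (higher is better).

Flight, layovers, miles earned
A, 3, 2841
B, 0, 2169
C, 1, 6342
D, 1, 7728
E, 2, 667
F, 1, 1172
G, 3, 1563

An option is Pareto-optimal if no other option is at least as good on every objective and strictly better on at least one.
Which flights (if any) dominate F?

B: layovers 0≤1, miles earned 2169≥1172 — dominates F.
C: layovers 1≤1, miles earned 6342≥1172 — dominates F.
D: layovers 1≤1, miles earned 7728≥1172 — dominates F.
Others (A, E, G) are each worse than F on at least one objective.

B, C, D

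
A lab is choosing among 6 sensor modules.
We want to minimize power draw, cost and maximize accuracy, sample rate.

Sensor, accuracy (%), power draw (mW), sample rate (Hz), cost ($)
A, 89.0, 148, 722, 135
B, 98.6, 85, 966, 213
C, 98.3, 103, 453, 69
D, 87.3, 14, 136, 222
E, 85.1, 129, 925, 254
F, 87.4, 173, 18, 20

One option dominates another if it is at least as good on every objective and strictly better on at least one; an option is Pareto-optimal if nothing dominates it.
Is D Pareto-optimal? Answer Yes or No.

A: worse on power draw (148 vs 14).
B: worse on power draw (85 vs 14).
C: worse on power draw (103 vs 14).
E: worse on accuracy (85.1 vs 87.3).
F: worse on power draw (173 vs 14).
No option is at least as good as D on every objective and strictly better on one.

Yes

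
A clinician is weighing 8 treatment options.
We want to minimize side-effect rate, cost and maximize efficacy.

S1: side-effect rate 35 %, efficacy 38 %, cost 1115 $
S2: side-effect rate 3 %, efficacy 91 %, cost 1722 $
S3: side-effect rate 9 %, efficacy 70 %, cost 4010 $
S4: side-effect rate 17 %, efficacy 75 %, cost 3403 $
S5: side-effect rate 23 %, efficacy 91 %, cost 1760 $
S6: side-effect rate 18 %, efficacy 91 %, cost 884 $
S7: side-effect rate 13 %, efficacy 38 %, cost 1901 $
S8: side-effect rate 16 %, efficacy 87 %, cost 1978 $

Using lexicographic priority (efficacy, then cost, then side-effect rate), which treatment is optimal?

S6

First maximize efficacy: best is 91, kept {S2, S5, S6}.
Then minimize cost: best is 884, kept {S6}.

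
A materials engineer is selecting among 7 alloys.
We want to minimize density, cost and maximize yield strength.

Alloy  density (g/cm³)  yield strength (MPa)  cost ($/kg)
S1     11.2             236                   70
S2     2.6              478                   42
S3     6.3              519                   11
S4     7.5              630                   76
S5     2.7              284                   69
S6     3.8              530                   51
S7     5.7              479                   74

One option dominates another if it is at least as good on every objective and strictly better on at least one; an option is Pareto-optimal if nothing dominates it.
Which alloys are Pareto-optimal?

S2, S3, S4, S6

S1: dominated by S2 (density 2.6≤11.2, yield strength 478≥236, cost 42≤70).
S2: not dominated (best density).
S3: not dominated (best cost).
S4: not dominated (best yield strength).
S5: dominated by S2 (density 2.6≤2.7, yield strength 478≥284, cost 42≤69).
S6: not dominated.
S7: dominated by S6 (density 3.8≤5.7, yield strength 530≥479, cost 51≤74).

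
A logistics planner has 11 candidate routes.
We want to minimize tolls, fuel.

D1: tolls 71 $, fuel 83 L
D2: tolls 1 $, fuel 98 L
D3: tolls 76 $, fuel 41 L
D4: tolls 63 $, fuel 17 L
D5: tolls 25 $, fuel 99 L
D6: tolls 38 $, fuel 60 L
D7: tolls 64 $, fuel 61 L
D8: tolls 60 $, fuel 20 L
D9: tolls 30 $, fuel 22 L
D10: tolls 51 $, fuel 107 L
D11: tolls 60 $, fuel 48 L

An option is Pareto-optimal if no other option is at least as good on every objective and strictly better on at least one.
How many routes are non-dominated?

D1: dominated by D4 (tolls 63≤71, fuel 17≤83).
D2: not dominated (best tolls).
D3: dominated by D4 (tolls 63≤76, fuel 17≤41).
D4: not dominated (best fuel).
D5: dominated by D2 (tolls 1≤25, fuel 98≤99).
D6: dominated by D9 (tolls 30≤38, fuel 22≤60).
D7: dominated by D4 (tolls 63≤64, fuel 17≤61).
D8: not dominated.
D9: not dominated.
D10: dominated by D2 (tolls 1≤51, fuel 98≤107).
D11: dominated by D8 (tolls 60≤60, fuel 20≤48).
Pareto-optimal: D2, D4, D8, D9 → 4.

4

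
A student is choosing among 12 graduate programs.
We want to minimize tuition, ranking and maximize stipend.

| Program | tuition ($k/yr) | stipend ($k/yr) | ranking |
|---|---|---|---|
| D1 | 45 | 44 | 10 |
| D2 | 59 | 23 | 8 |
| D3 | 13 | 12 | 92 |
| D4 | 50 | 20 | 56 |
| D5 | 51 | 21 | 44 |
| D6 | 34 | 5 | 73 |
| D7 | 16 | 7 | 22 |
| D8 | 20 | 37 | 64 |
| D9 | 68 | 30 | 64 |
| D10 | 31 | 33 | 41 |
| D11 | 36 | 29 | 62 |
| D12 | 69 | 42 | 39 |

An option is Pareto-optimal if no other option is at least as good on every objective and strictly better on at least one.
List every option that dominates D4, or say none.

D1, D10

D1: tuition 45≤50, stipend 44≥20, ranking 10≤56 — dominates D4.
D10: tuition 31≤50, stipend 33≥20, ranking 41≤56 — dominates D4.
Others (D2, D3, D5, D6, D7, D8, D9, D11, D12) are each worse than D4 on at least one objective.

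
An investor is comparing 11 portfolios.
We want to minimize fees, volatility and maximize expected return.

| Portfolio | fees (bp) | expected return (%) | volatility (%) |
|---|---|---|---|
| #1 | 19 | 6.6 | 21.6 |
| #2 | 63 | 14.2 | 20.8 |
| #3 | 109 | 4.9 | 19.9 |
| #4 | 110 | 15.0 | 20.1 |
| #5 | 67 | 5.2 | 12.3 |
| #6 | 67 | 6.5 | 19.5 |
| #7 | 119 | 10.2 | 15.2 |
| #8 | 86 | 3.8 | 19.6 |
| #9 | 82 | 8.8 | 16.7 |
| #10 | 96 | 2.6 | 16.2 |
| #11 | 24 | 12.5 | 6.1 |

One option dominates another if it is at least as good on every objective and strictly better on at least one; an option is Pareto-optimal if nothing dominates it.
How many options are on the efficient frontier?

4

#1: not dominated (best fees).
#2: not dominated.
#3: dominated by #5 (fees 67≤109, expected return 5.2≥4.9, volatility 12.3≤19.9).
#4: not dominated (best expected return).
#5: dominated by #11 (fees 24≤67, expected return 12.5≥5.2, volatility 6.1≤12.3).
#6: dominated by #11 (fees 24≤67, expected return 12.5≥6.5, volatility 6.1≤19.5).
#7: dominated by #11 (fees 24≤119, expected return 12.5≥10.2, volatility 6.1≤15.2).
#8: dominated by #5 (fees 67≤86, expected return 5.2≥3.8, volatility 12.3≤19.6).
#9: dominated by #11 (fees 24≤82, expected return 12.5≥8.8, volatility 6.1≤16.7).
#10: dominated by #5 (fees 67≤96, expected return 5.2≥2.6, volatility 12.3≤16.2).
#11: not dominated (best volatility).
Pareto-optimal: #1, #2, #4, #11 → 4.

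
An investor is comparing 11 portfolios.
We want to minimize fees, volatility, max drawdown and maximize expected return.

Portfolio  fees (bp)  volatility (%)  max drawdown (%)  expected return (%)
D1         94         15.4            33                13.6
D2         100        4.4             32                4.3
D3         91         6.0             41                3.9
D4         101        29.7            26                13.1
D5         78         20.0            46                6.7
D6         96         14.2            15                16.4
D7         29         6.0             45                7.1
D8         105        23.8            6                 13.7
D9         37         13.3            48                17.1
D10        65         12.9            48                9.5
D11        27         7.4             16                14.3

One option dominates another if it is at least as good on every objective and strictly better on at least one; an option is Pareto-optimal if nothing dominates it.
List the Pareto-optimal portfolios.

D2, D3, D6, D7, D8, D9, D11

D1: dominated by D11 (fees 27≤94, volatility 7.4≤15.4, max drawdown 16≤33, expected return 14.3≥13.6).
D2: not dominated (best volatility).
D3: not dominated.
D4: dominated by D6 (fees 96≤101, volatility 14.2≤29.7, max drawdown 15≤26, expected return 16.4≥13.1).
D5: dominated by D7 (fees 29≤78, volatility 6.0≤20.0, max drawdown 45≤46, expected return 7.1≥6.7).
D6: not dominated.
D7: not dominated.
D8: not dominated (best max drawdown).
D9: not dominated (best expected return).
D10: dominated by D11 (fees 27≤65, volatility 7.4≤12.9, max drawdown 16≤48, expected return 14.3≥9.5).
D11: not dominated (best fees).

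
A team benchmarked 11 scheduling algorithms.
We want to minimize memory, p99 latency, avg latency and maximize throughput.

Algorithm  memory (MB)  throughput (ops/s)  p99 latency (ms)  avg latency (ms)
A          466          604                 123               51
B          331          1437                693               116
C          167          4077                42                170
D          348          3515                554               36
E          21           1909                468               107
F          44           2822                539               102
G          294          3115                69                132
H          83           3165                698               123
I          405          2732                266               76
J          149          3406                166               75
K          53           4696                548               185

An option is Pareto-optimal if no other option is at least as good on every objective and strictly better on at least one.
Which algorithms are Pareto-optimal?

A: not dominated.
B: dominated by E (memory 21≤331, throughput 1909≥1437, p99 latency 468≤693, avg latency 107≤116).
C: not dominated (best p99 latency).
D: not dominated (best avg latency).
E: not dominated (best memory).
F: not dominated.
G: not dominated.
H: not dominated.
I: dominated by J (memory 149≤405, throughput 3406≥2732, p99 latency 166≤266, avg latency 75≤76).
J: not dominated.
K: not dominated (best throughput).

A, C, D, E, F, G, H, J, K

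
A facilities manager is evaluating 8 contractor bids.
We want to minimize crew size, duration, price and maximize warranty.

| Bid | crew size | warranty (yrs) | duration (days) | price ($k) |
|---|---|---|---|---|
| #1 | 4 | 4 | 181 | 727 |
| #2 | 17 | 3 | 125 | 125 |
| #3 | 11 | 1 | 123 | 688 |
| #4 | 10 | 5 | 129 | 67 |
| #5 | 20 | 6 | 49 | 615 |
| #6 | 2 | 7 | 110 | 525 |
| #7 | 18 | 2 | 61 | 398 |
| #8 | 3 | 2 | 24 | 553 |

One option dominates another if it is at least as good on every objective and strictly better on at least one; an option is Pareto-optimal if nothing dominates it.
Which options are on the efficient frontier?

#2, #4, #5, #6, #7, #8

#1: dominated by #6 (crew size 2≤4, warranty 7≥4, duration 110≤181, price 525≤727).
#2: not dominated.
#3: dominated by #6 (crew size 2≤11, warranty 7≥1, duration 110≤123, price 525≤688).
#4: not dominated (best price).
#5: not dominated.
#6: not dominated (best crew size).
#7: not dominated.
#8: not dominated (best duration).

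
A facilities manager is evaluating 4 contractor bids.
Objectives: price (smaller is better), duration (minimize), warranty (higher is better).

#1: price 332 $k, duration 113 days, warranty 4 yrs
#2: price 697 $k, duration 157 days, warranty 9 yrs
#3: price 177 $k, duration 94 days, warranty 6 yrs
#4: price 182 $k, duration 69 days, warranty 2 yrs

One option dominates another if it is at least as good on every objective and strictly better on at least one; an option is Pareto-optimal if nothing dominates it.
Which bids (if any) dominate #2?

#1: worse on warranty (4 vs 9).
#3: worse on warranty (6 vs 9).
#4: worse on warranty (2 vs 9).
No option dominates #2.

none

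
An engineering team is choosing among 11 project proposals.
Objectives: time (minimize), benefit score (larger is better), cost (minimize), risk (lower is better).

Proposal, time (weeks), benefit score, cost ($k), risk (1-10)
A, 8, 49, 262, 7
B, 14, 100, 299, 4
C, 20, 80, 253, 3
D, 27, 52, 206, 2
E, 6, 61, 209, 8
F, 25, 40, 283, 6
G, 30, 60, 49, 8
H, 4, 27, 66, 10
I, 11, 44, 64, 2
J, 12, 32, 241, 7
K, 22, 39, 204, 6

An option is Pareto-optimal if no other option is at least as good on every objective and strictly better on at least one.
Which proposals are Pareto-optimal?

A: not dominated.
B: not dominated (best benefit score).
C: not dominated.
D: not dominated.
E: not dominated.
F: dominated by C (time 20≤25, benefit score 80≥40, cost 253≤283, risk 3≤6).
G: not dominated (best cost).
H: not dominated (best time).
I: not dominated.
J: dominated by I (time 11≤12, benefit score 44≥32, cost 64≤241, risk 2≤7).
K: dominated by I (time 11≤22, benefit score 44≥39, cost 64≤204, risk 2≤6).

A, B, C, D, E, G, H, I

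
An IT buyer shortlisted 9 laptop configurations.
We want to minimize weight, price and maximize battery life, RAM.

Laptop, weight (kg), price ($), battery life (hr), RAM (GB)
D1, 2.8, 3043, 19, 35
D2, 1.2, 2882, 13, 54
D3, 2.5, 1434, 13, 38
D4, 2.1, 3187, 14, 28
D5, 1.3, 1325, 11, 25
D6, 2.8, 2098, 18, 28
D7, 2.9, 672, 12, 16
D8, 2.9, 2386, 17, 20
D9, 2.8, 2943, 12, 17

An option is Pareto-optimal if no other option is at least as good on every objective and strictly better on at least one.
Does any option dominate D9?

Yes

D2 vs D9: weight 1.2≤2.8, price 2882≤2943, battery life 13≥12, RAM 54≥17 — D2 is at least as good on every objective and strictly better on at least one, so D2 dominates D9.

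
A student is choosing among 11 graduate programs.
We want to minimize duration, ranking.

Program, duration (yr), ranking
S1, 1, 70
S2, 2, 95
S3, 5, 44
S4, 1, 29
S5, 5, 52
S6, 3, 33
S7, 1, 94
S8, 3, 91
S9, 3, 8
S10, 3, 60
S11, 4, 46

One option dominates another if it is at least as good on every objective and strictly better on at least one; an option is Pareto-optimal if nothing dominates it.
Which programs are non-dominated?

S4, S9

S1: dominated by S4 (duration 1≤1, ranking 29≤70).
S2: dominated by S1 (duration 1≤2, ranking 70≤95).
S3: dominated by S4 (duration 1≤5, ranking 29≤44).
S4: not dominated.
S5: dominated by S3 (duration 5≤5, ranking 44≤52).
S6: dominated by S4 (duration 1≤3, ranking 29≤33).
S7: dominated by S1 (duration 1≤1, ranking 70≤94).
S8: dominated by S1 (duration 1≤3, ranking 70≤91).
S9: not dominated (best ranking).
S10: dominated by S4 (duration 1≤3, ranking 29≤60).
S11: dominated by S4 (duration 1≤4, ranking 29≤46).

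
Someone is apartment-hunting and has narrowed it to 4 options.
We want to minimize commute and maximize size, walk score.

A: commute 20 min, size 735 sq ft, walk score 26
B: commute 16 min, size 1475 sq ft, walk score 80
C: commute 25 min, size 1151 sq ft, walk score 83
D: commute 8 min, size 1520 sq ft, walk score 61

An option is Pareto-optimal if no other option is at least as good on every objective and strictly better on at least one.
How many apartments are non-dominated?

3

A: dominated by B (commute 16≤20, size 1475≥735, walk score 80≥26).
B: not dominated.
C: not dominated (best walk score).
D: not dominated (best commute).
Pareto-optimal: B, C, D → 3.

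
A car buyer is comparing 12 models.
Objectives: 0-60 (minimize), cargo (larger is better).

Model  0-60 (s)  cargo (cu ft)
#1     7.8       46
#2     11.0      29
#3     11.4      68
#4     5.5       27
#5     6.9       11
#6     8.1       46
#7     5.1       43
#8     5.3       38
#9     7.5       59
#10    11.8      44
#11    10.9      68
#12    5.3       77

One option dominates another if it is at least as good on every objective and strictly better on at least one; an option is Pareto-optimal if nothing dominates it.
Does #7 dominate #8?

Yes

#7 vs #8: 0-60 5.1≤5.3, cargo 43≥38 — #7 is at least as good on every objective with at least one strict improvement.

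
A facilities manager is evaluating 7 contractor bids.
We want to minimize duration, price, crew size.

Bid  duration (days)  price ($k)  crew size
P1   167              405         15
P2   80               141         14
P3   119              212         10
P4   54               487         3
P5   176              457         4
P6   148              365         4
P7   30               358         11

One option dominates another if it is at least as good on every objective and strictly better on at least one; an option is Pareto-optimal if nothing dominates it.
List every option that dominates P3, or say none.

none

P1: worse on duration (167 vs 119).
P2: worse on crew size (14 vs 10).
P4: worse on price (487 vs 212).
P5: worse on duration (176 vs 119).
P6: worse on duration (148 vs 119).
P7: worse on price (358 vs 212).
No option dominates P3.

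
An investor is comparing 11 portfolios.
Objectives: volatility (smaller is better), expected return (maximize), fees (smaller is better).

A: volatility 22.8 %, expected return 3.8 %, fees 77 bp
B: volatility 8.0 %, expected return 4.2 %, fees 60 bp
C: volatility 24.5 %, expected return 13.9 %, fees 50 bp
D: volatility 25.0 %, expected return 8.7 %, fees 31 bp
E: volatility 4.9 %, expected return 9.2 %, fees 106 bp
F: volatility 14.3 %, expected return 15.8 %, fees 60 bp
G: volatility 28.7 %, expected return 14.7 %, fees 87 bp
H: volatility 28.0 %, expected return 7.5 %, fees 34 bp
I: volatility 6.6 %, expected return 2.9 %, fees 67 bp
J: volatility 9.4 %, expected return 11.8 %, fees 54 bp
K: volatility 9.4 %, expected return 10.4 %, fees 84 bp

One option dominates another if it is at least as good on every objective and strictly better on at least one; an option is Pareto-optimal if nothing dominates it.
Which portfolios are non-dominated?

A: dominated by B (volatility 8.0≤22.8, expected return 4.2≥3.8, fees 60≤77).
B: not dominated.
C: not dominated.
D: not dominated (best fees).
E: not dominated (best volatility).
F: not dominated (best expected return).
G: dominated by F (volatility 14.3≤28.7, expected return 15.8≥14.7, fees 60≤87).
H: dominated by D (volatility 25.0≤28.0, expected return 8.7≥7.5, fees 31≤34).
I: not dominated.
J: not dominated.
K: dominated by J (volatility 9.4≤9.4, expected return 11.8≥10.4, fees 54≤84).

B, C, D, E, F, I, J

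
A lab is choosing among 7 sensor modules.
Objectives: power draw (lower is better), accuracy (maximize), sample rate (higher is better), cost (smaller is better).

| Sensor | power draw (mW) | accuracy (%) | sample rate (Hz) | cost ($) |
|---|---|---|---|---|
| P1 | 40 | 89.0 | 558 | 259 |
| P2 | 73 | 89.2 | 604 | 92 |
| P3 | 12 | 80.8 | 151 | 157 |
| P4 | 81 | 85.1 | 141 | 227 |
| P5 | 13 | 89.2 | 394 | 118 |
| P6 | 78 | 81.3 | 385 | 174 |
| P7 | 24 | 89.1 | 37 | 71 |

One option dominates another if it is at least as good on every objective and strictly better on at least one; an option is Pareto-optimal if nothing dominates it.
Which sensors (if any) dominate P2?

none

P1: worse on accuracy (89.0 vs 89.2).
P3: worse on accuracy (80.8 vs 89.2).
P4: worse on power draw (81 vs 73).
P5: worse on sample rate (394 vs 604).
P6: worse on power draw (78 vs 73).
P7: worse on accuracy (89.1 vs 89.2).
No option dominates P2.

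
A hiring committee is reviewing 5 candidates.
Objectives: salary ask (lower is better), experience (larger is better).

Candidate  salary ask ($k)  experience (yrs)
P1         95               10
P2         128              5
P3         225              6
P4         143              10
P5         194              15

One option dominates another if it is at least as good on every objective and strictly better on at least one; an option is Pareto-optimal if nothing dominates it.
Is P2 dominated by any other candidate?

P1 vs P2: salary ask 95≤128, experience 10≥5 — P1 is at least as good on every objective and strictly better on at least one, so P1 dominates P2.

Yes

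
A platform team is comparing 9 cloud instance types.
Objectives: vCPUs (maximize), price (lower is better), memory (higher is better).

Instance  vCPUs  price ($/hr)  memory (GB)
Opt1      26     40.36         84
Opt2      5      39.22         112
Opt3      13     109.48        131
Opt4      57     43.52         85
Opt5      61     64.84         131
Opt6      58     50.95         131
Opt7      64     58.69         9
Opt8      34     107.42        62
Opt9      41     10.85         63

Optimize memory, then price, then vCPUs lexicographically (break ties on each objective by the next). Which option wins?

First maximize memory: best is 131, kept {Opt3, Opt5, Opt6}.
Then minimize price: best is 50.95, kept {Opt6}.

Opt6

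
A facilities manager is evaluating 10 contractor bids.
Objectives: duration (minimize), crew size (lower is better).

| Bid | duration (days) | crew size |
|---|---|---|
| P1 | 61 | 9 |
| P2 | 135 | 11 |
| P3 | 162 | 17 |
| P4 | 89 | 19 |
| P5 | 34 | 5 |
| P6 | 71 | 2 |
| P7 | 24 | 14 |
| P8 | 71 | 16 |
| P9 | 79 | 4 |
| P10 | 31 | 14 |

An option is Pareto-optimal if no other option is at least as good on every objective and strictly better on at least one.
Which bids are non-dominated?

P1: dominated by P5 (duration 34≤61, crew size 5≤9).
P2: dominated by P1 (duration 61≤135, crew size 9≤11).
P3: dominated by P1 (duration 61≤162, crew size 9≤17).
P4: dominated by P1 (duration 61≤89, crew size 9≤19).
P5: not dominated.
P6: not dominated (best crew size).
P7: not dominated (best duration).
P8: dominated by P1 (duration 61≤71, crew size 9≤16).
P9: dominated by P6 (duration 71≤79, crew size 2≤4).
P10: dominated by P7 (duration 24≤31, crew size 14≤14).

P5, P6, P7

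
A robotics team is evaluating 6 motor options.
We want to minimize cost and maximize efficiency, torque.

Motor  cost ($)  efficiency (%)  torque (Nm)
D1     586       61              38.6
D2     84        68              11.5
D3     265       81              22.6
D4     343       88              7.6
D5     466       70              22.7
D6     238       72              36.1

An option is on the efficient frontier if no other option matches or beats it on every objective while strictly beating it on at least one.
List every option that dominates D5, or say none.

D6

D6: cost 238≤466, efficiency 72≥70, torque 36.1≥22.7 — dominates D5.
Others (D1, D2, D3, D4) are each worse than D5 on at least one objective.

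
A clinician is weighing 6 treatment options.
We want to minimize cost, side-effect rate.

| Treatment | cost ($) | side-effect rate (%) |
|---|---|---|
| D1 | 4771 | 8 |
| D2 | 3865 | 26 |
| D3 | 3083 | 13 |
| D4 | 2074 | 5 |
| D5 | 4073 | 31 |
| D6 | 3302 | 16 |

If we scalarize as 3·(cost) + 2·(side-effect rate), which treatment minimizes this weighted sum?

D1: 3·4771 + 2·8 = 14329
D2: 3·3865 + 2·26 = 11647
D3: 3·3083 + 2·13 = 9275
D4: 3·2074 + 2·5 = 6232
D5: 3·4073 + 2·31 = 12281
D6: 3·3302 + 2·16 = 9938
Lowest: D4 at 6232.

D4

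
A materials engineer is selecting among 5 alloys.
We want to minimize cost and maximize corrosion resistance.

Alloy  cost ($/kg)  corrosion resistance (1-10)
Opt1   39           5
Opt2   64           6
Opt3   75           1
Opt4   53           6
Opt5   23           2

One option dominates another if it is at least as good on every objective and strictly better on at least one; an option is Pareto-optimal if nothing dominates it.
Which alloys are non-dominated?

Opt1, Opt4, Opt5

Opt1: not dominated.
Opt2: dominated by Opt4 (cost 53≤64, corrosion resistance 6≥6).
Opt3: dominated by Opt1 (cost 39≤75, corrosion resistance 5≥1).
Opt4: not dominated.
Opt5: not dominated (best cost).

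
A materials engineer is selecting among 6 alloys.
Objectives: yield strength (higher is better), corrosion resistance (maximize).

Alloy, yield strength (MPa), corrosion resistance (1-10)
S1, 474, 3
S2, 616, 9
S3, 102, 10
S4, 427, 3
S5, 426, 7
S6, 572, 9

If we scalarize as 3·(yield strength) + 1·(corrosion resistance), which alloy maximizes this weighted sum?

S1: 3·474 + 1·3 = 1425
S2: 3·616 + 1·9 = 1857
S3: 3·102 + 1·10 = 316
S4: 3·427 + 1·3 = 1284
S5: 3·426 + 1·7 = 1285
S6: 3·572 + 1·9 = 1725
Highest: S2 at 1857.

S2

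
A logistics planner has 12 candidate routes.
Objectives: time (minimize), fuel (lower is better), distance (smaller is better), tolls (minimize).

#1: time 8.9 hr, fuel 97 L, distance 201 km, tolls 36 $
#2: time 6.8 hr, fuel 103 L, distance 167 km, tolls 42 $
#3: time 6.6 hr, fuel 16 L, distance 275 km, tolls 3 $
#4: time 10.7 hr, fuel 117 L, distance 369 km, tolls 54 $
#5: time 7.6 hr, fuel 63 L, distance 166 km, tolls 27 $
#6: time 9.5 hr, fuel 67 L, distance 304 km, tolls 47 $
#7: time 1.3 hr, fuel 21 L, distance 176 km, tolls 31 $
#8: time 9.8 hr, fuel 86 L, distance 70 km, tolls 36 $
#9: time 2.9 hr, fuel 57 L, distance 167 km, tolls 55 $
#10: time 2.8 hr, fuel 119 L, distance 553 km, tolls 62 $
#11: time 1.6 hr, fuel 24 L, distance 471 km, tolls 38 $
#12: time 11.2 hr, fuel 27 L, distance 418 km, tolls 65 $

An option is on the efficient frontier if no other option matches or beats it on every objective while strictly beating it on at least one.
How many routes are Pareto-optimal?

6

#1: dominated by #5 (time 7.6≤8.9, fuel 63≤97, distance 166≤201, tolls 27≤36).
#2: not dominated.
#3: not dominated (best fuel).
#4: dominated by #1 (time 8.9≤10.7, fuel 97≤117, distance 201≤369, tolls 36≤54).
#5: not dominated.
#6: dominated by #3 (time 6.6≤9.5, fuel 16≤67, distance 275≤304, tolls 3≤47).
#7: not dominated (best time).
#8: not dominated (best distance).
#9: not dominated.
#10: dominated by #7 (time 1.3≤2.8, fuel 21≤119, distance 176≤553, tolls 31≤62).
#11: dominated by #7 (time 1.3≤1.6, fuel 21≤24, distance 176≤471, tolls 31≤38).
#12: dominated by #3 (time 6.6≤11.2, fuel 16≤27, distance 275≤418, tolls 3≤65).
Pareto-optimal: #2, #3, #5, #7, #8, #9 → 6.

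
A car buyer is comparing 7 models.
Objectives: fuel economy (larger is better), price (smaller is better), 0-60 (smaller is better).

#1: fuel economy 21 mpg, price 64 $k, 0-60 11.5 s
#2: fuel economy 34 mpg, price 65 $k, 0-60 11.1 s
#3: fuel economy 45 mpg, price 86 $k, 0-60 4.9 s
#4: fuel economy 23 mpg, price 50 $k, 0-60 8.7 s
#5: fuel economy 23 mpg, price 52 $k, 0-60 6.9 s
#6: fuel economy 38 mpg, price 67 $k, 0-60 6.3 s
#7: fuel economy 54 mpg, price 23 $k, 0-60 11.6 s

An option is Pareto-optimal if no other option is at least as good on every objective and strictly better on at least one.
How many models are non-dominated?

#1: dominated by #4 (fuel economy 23≥21, price 50≤64, 0-60 8.7≤11.5).
#2: not dominated.
#3: not dominated (best 0-60).
#4: not dominated.
#5: not dominated.
#6: not dominated.
#7: not dominated (best fuel economy).
Pareto-optimal: #2, #3, #4, #5, #6, #7 → 6.

6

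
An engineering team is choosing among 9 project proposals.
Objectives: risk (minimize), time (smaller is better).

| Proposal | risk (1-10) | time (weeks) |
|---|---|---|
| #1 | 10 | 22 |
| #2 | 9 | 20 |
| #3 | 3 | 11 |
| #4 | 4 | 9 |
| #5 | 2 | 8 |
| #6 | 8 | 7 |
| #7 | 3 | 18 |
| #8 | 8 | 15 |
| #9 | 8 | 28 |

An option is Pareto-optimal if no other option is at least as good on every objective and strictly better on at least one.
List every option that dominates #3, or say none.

#5

#5: risk 2≤3, time 8≤11 — dominates #3.
Others (#1, #2, #4, #6, #7, #8, #9) are each worse than #3 on at least one objective.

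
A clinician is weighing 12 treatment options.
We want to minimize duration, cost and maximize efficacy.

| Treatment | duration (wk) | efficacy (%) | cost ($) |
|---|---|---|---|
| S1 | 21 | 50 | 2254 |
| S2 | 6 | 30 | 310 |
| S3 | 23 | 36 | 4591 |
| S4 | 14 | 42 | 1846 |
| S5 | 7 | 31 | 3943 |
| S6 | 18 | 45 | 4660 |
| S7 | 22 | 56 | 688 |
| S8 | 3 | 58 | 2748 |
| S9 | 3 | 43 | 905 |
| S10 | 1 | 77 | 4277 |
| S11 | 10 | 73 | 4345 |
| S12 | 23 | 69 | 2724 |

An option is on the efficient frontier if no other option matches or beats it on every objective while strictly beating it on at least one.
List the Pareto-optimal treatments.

S1, S2, S7, S8, S9, S10, S12

S1: not dominated.
S2: not dominated (best cost).
S3: dominated by S1 (duration 21≤23, efficacy 50≥36, cost 2254≤4591).
S4: dominated by S9 (duration 3≤14, efficacy 43≥42, cost 905≤1846).
S5: dominated by S8 (duration 3≤7, efficacy 58≥31, cost 2748≤3943).
S6: dominated by S8 (duration 3≤18, efficacy 58≥45, cost 2748≤4660).
S7: not dominated.
S8: not dominated.
S9: not dominated.
S10: not dominated (best duration).
S11: dominated by S10 (duration 1≤10, efficacy 77≥73, cost 4277≤4345).
S12: not dominated.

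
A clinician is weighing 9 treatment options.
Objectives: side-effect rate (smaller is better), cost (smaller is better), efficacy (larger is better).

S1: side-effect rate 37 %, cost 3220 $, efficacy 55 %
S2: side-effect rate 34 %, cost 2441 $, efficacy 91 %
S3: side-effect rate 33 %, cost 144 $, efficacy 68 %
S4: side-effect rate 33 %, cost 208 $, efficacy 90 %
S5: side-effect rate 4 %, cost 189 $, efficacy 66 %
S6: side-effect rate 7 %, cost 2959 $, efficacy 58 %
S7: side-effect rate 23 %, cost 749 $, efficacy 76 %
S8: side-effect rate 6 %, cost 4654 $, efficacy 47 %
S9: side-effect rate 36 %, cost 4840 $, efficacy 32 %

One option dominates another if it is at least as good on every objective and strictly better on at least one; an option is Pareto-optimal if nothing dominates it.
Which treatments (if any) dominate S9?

S2: side-effect rate 34≤36, cost 2441≤4840, efficacy 91≥32 — dominates S9.
S3: side-effect rate 33≤36, cost 144≤4840, efficacy 68≥32 — dominates S9.
S4: side-effect rate 33≤36, cost 208≤4840, efficacy 90≥32 — dominates S9.
S5: side-effect rate 4≤36, cost 189≤4840, efficacy 66≥32 — dominates S9.
S6: side-effect rate 7≤36, cost 2959≤4840, efficacy 58≥32 — dominates S9.
S7: side-effect rate 23≤36, cost 749≤4840, efficacy 76≥32 — dominates S9.
S8: side-effect rate 6≤36, cost 4654≤4840, efficacy 47≥32 — dominates S9.
Others (S1) are each worse than S9 on at least one objective.

S2, S3, S4, S5, S6, S7, S8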